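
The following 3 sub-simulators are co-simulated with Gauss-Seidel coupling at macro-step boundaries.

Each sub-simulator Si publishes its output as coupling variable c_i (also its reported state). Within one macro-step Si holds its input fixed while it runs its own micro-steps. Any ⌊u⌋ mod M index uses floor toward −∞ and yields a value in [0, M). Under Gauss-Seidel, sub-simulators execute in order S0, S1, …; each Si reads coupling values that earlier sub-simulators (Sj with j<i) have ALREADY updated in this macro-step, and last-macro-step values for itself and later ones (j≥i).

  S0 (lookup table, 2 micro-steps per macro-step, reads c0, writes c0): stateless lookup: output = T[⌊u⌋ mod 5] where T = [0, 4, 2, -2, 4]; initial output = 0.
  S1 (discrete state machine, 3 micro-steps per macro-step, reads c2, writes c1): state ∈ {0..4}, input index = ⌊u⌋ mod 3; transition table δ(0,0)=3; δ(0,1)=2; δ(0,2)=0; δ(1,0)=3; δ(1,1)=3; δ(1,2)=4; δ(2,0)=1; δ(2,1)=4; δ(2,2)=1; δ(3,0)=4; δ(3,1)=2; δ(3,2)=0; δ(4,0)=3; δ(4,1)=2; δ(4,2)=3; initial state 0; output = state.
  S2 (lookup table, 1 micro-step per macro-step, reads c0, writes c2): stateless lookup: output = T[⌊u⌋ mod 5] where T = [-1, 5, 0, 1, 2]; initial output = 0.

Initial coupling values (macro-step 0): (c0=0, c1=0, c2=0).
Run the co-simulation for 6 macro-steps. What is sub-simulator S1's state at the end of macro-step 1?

S1 state at macro-step 1 = 3

macro 1: S0 reads c0=0 → after 2×micro: 0; S1 reads c2=0 → after 3×micro: 3; S2 reads c0=0 → after 1×micro: -1 ⇒ (c0=0, c1=3, c2=-1)
macro 2: S0 reads c0=0 → after 2×micro: 0; S1 reads c2=-1 → after 3×micro: 0; S2 reads c0=0 → after 1×micro: -1 ⇒ (c0=0, c1=0, c2=-1)
macro 3: S0 reads c0=0 → after 2×micro: 0; S1 reads c2=-1 → after 3×micro: 0; S2 reads c0=0 → after 1×micro: -1 ⇒ (c0=0, c1=0, c2=-1)
macro 4: S0 reads c0=0 → after 2×micro: 0; S1 reads c2=-1 → after 3×micro: 0; S2 reads c0=0 → after 1×micro: -1 ⇒ (c0=0, c1=0, c2=-1)
macro 5: S0 reads c0=0 → after 2×micro: 0; S1 reads c2=-1 → after 3×micro: 0; S2 reads c0=0 → after 1×micro: -1 ⇒ (c0=0, c1=0, c2=-1)
macro 6: S0 reads c0=0 → after 2×micro: 0; S1 reads c2=-1 → after 3×micro: 0; S2 reads c0=0 → after 1×micro: -1 ⇒ (c0=0, c1=0, c2=-1)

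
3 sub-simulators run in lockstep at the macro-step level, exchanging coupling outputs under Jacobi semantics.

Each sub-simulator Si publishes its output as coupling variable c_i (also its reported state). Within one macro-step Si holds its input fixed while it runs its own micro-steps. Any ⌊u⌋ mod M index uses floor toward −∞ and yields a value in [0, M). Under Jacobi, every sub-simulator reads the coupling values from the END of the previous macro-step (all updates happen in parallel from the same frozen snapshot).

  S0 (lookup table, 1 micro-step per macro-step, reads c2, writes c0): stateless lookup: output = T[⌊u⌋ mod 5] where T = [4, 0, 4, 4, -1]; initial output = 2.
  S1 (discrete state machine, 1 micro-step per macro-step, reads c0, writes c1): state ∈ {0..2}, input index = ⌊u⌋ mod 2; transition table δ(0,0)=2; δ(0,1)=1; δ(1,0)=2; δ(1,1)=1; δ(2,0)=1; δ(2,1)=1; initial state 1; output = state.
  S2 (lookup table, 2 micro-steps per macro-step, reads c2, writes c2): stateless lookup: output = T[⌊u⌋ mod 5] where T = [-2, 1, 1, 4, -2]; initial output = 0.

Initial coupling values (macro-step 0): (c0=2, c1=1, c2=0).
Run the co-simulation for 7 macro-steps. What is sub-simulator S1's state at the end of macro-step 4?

macro 1: S0 reads c2=0 → after 1×micro: 4; S1 reads c0=2 → after 1×micro: 2; S2 reads c2=0 → after 2×micro: -2 ⇒ (c0=4, c1=2, c2=-2)
macro 2: S0 reads c2=-2 → after 1×micro: 4; S1 reads c0=4 → after 1×micro: 1; S2 reads c2=-2 → after 2×micro: 4 ⇒ (c0=4, c1=1, c2=4)
macro 3: S0 reads c2=4 → after 1×micro: -1; S1 reads c0=4 → after 1×micro: 2; S2 reads c2=4 → after 2×micro: -2 ⇒ (c0=-1, c1=2, c2=-2)
macro 4: S0 reads c2=-2 → after 1×micro: 4; S1 reads c0=-1 → after 1×micro: 1; S2 reads c2=-2 → after 2×micro: 4 ⇒ (c0=4, c1=1, c2=4)
macro 5: S0 reads c2=4 → after 1×micro: -1; S1 reads c0=4 → after 1×micro: 2; S2 reads c2=4 → after 2×micro: -2 ⇒ (c0=-1, c1=2, c2=-2)
macro 6: S0 reads c2=-2 → after 1×micro: 4; S1 reads c0=-1 → after 1×micro: 1; S2 reads c2=-2 → after 2×micro: 4 ⇒ (c0=4, c1=1, c2=4)
macro 7: S0 reads c2=4 → after 1×micro: -1; S1 reads c0=4 → after 1×micro: 2; S2 reads c2=4 → after 2×micro: -2 ⇒ (c0=-1, c1=2, c2=-2)

S1 state at macro-step 4 = 1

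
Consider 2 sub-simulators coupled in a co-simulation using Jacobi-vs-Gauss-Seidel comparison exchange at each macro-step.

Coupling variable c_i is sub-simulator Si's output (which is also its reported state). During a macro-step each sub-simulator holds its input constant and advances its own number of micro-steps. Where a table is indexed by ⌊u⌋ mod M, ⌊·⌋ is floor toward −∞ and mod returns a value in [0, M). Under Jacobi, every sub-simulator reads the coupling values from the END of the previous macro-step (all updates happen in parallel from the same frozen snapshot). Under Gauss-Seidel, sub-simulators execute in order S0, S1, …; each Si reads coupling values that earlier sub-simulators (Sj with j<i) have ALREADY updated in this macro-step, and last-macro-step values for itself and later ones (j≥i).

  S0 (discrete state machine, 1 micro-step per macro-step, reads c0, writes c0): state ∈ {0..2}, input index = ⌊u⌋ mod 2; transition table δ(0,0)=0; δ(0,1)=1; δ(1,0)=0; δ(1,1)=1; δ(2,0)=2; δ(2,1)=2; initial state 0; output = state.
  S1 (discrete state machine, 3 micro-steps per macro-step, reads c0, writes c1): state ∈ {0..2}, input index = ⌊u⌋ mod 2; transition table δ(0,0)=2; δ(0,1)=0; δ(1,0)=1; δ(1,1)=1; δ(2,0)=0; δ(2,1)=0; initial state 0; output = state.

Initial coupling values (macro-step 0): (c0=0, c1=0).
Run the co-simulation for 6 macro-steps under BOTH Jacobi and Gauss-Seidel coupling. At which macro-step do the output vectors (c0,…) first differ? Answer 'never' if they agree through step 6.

[Jacobi] macro 1: S0 reads c0=0 → after 1×micro: 0; S1 reads c0=0 → after 3×micro: 2 ⇒ (c0=0, c1=2)
[Jacobi] macro 2: S0 reads c0=0 → after 1×micro: 0; S1 reads c0=0 → after 3×micro: 0 ⇒ (c0=0, c1=0)
[Jacobi] macro 3: S0 reads c0=0 → after 1×micro: 0; S1 reads c0=0 → after 3×micro: 2 ⇒ (c0=0, c1=2)
[Jacobi] macro 4: S0 reads c0=0 → after 1×micro: 0; S1 reads c0=0 → after 3×micro: 0 ⇒ (c0=0, c1=0)
[Jacobi] macro 5: S0 reads c0=0 → after 1×micro: 0; S1 reads c0=0 → after 3×micro: 2 ⇒ (c0=0, c1=2)
[Jacobi] macro 6: S0 reads c0=0 → after 1×micro: 0; S1 reads c0=0 → after 3×micro: 0 ⇒ (c0=0, c1=0)
[Gauss-Seidel] macro 1: S0 reads c0=0 → after 1×micro: 0; S1 reads c0=0 → after 3×micro: 2 ⇒ (c0=0, c1=2)
[Gauss-Seidel] macro 2: S0 reads c0=0 → after 1×micro: 0; S1 reads c0=0 → after 3×micro: 0 ⇒ (c0=0, c1=0)
[Gauss-Seidel] macro 3: S0 reads c0=0 → after 1×micro: 0; S1 reads c0=0 → after 3×micro: 2 ⇒ (c0=0, c1=2)
[Gauss-Seidel] macro 4: S0 reads c0=0 → after 1×micro: 0; S1 reads c0=0 → after 3×micro: 0 ⇒ (c0=0, c1=0)
[Gauss-Seidel] macro 5: S0 reads c0=0 → after 1×micro: 0; S1 reads c0=0 → after 3×micro: 2 ⇒ (c0=0, c1=2)
[Gauss-Seidel] macro 6: S0 reads c0=0 → after 1×micro: 0; S1 reads c0=0 → after 3×micro: 0 ⇒ (c0=0, c1=0)

first divergence at macro-step: never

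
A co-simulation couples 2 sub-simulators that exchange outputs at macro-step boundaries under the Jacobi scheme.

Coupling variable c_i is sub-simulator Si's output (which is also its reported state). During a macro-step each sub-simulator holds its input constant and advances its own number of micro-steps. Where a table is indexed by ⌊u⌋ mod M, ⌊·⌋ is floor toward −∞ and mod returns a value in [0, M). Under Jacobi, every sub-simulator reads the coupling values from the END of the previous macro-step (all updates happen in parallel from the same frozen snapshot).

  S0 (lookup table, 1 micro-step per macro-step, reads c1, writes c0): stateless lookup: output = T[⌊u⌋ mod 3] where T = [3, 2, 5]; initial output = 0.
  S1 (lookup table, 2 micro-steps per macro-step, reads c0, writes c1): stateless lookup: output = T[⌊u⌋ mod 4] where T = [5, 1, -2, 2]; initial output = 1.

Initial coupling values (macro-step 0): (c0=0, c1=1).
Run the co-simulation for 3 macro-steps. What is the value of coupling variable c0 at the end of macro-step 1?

c0 at macro-step 1 = 2

macro 1: S0 reads c1=1 → after 1×micro: 2; S1 reads c0=0 → after 2×micro: 5 ⇒ (c0=2, c1=5)
macro 2: S0 reads c1=5 → after 1×micro: 5; S1 reads c0=2 → after 2×micro: -2 ⇒ (c0=5, c1=-2)
macro 3: S0 reads c1=-2 → after 1×micro: 2; S1 reads c0=5 → after 2×micro: 1 ⇒ (c0=2, c1=1)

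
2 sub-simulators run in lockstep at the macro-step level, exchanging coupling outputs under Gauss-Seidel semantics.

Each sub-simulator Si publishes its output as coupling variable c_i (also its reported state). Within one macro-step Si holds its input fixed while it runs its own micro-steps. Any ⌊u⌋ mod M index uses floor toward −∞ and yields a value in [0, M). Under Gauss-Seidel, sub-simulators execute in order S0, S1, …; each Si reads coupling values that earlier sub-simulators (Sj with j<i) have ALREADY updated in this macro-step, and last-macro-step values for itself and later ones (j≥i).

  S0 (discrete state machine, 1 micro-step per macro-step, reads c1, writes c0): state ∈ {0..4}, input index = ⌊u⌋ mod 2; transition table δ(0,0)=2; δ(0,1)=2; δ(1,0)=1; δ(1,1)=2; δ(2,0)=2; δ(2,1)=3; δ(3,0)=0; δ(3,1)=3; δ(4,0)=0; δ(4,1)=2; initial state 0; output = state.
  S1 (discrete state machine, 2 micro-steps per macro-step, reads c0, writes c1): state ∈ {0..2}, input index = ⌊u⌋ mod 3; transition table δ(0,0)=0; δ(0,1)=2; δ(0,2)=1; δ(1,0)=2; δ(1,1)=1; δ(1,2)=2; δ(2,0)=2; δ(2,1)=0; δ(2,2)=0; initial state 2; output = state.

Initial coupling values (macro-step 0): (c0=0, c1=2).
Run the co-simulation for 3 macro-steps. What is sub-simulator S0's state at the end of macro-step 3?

S0 state at macro-step 3 = 0

macro 1: S0 reads c1=2 → after 1×micro: 2; S1 reads c0=2 → after 2×micro: 1 ⇒ (c0=2, c1=1)
macro 2: S0 reads c1=1 → after 1×micro: 3; S1 reads c0=3 → after 2×micro: 2 ⇒ (c0=3, c1=2)
macro 3: S0 reads c1=2 → after 1×micro: 0; S1 reads c0=0 → after 2×micro: 2 ⇒ (c0=0, c1=2)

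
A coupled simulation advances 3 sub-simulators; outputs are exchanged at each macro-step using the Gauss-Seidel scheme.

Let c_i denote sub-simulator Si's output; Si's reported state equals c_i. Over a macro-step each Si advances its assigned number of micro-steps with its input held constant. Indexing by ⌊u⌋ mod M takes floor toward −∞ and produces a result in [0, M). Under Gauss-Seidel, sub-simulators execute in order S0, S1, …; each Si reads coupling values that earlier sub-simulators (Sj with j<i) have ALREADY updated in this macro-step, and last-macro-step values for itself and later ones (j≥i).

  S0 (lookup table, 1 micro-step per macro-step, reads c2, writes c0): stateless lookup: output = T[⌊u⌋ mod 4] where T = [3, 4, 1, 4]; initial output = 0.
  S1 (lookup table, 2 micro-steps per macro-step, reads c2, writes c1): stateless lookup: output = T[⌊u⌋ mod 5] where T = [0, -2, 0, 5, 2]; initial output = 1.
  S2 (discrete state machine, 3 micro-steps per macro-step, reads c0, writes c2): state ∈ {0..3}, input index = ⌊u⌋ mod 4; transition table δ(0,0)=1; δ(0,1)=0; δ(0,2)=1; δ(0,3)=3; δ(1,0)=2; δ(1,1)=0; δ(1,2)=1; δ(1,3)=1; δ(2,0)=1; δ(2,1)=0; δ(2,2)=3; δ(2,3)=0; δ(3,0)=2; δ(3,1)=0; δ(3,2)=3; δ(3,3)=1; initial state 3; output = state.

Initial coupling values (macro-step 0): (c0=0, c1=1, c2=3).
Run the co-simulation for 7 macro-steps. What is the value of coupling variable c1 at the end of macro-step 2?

c1 at macro-step 2 = 0

macro 1: S0 reads c2=3 → after 1×micro: 4; S1 reads c2=3 → after 2×micro: 5; S2 reads c0=4 → after 3×micro: 2 ⇒ (c0=4, c1=5, c2=2)
macro 2: S0 reads c2=2 → after 1×micro: 1; S1 reads c2=2 → after 2×micro: 0; S2 reads c0=1 → after 3×micro: 0 ⇒ (c0=1, c1=0, c2=0)
macro 3: S0 reads c2=0 → after 1×micro: 3; S1 reads c2=0 → after 2×micro: 0; S2 reads c0=3 → after 3×micro: 1 ⇒ (c0=3, c1=0, c2=1)
macro 4: S0 reads c2=1 → after 1×micro: 4; S1 reads c2=1 → after 2×micro: -2; S2 reads c0=4 → after 3×micro: 2 ⇒ (c0=4, c1=-2, c2=2)
macro 5: S0 reads c2=2 → after 1×micro: 1; S1 reads c2=2 → after 2×micro: 0; S2 reads c0=1 → after 3×micro: 0 ⇒ (c0=1, c1=0, c2=0)
macro 6: S0 reads c2=0 → after 1×micro: 3; S1 reads c2=0 → after 2×micro: 0; S2 reads c0=3 → after 3×micro: 1 ⇒ (c0=3, c1=0, c2=1)
macro 7: S0 reads c2=1 → after 1×micro: 4; S1 reads c2=1 → after 2×micro: -2; S2 reads c0=4 → after 3×micro: 2 ⇒ (c0=4, c1=-2, c2=2)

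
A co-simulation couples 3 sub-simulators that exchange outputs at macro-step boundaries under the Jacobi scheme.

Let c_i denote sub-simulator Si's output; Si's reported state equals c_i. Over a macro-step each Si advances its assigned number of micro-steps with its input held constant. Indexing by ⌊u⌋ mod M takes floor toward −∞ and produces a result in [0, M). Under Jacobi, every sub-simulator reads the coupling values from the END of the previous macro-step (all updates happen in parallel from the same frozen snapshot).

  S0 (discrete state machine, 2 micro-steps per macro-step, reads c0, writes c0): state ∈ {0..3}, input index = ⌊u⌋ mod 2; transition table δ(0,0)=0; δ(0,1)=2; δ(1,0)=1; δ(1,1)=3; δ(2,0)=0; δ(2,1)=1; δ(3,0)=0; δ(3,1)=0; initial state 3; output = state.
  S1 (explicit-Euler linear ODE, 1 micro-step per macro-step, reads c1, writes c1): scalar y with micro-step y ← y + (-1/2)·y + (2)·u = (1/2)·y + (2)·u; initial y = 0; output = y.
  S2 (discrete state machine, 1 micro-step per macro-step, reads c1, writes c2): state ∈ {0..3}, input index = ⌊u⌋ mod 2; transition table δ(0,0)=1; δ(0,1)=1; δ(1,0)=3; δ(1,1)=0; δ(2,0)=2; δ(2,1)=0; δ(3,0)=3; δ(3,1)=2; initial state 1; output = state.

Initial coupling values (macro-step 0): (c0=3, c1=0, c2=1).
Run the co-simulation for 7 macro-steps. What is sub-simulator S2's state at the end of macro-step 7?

S2 state at macro-step 7 = 3

macro 1: S0 reads c0=3 → after 2×micro: 2; S1 reads c1=0 → after 1×micro: 0; S2 reads c1=0 → after 1×micro: 3 ⇒ (c0=2, c1=0, c2=3)
macro 2: S0 reads c0=2 → after 2×micro: 0; S1 reads c1=0 → after 1×micro: 0; S2 reads c1=0 → after 1×micro: 3 ⇒ (c0=0, c1=0, c2=3)
macro 3: S0 reads c0=0 → after 2×micro: 0; S1 reads c1=0 → after 1×micro: 0; S2 reads c1=0 → after 1×micro: 3 ⇒ (c0=0, c1=0, c2=3)
macro 4: S0 reads c0=0 → after 2×micro: 0; S1 reads c1=0 → after 1×micro: 0; S2 reads c1=0 → after 1×micro: 3 ⇒ (c0=0, c1=0, c2=3)
macro 5: S0 reads c0=0 → after 2×micro: 0; S1 reads c1=0 → after 1×micro: 0; S2 reads c1=0 → after 1×micro: 3 ⇒ (c0=0, c1=0, c2=3)
macro 6: S0 reads c0=0 → after 2×micro: 0; S1 reads c1=0 → after 1×micro: 0; S2 reads c1=0 → after 1×micro: 3 ⇒ (c0=0, c1=0, c2=3)
macro 7: S0 reads c0=0 → after 2×micro: 0; S1 reads c1=0 → after 1×micro: 0; S2 reads c1=0 → after 1×micro: 3 ⇒ (c0=0, c1=0, c2=3)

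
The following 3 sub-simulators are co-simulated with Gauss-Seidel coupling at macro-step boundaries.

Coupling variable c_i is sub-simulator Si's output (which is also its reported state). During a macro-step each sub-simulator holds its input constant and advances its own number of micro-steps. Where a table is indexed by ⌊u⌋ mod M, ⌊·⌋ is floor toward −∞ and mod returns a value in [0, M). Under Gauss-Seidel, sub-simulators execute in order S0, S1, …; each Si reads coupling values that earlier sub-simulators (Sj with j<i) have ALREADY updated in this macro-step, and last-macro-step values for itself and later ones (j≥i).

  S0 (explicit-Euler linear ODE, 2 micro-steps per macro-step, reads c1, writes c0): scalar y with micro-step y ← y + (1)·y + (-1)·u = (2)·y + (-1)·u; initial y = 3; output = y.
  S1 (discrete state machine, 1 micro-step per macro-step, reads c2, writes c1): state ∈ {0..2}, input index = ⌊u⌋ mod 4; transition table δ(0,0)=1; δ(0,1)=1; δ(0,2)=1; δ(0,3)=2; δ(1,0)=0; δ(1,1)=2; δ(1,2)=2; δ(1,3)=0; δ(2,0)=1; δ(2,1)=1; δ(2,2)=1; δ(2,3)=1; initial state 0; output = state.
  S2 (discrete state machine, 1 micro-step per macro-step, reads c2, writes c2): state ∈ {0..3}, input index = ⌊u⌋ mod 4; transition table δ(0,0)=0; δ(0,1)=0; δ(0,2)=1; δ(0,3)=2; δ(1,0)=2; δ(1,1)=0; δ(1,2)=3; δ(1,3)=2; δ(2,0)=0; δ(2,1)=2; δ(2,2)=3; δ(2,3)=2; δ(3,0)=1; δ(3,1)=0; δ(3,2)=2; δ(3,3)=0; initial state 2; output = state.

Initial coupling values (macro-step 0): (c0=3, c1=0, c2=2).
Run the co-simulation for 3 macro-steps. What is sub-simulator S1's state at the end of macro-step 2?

S1 state at macro-step 2 = 0

macro 1: S0 reads c1=0 → after 2×micro: 12; S1 reads c2=2 → after 1×micro: 1; S2 reads c2=2 → after 1×micro: 3 ⇒ (c0=12, c1=1, c2=3)
macro 2: S0 reads c1=1 → after 2×micro: 45; S1 reads c2=3 → after 1×micro: 0; S2 reads c2=3 → after 1×micro: 0 ⇒ (c0=45, c1=0, c2=0)
macro 3: S0 reads c1=0 → after 2×micro: 180; S1 reads c2=0 → after 1×micro: 1; S2 reads c2=0 → after 1×micro: 0 ⇒ (c0=180, c1=1, c2=0)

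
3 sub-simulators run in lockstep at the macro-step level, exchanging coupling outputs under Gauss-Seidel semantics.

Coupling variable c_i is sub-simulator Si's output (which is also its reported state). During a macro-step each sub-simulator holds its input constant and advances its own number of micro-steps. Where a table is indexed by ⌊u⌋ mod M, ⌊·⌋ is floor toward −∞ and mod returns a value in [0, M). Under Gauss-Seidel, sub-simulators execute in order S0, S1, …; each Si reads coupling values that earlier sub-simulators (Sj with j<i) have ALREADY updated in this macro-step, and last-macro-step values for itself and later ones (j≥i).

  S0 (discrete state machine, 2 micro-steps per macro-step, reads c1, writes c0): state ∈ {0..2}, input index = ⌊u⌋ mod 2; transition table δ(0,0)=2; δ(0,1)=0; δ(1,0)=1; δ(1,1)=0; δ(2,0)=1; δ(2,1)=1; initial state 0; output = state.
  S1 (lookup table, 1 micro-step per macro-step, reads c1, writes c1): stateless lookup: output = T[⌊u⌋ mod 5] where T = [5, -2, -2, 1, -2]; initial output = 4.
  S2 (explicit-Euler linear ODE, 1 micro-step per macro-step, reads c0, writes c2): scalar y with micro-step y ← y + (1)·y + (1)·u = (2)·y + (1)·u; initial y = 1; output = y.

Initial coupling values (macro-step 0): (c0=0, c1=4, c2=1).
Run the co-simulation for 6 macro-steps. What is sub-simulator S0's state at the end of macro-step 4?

S0 state at macro-step 4 = 1

macro 1: S0 reads c1=4 → after 2×micro: 1; S1 reads c1=4 → after 1×micro: -2; S2 reads c0=1 → after 1×micro: 3 ⇒ (c0=1, c1=-2, c2=3)
macro 2: S0 reads c1=-2 → after 2×micro: 1; S1 reads c1=-2 → after 1×micro: 1; S2 reads c0=1 → after 1×micro: 7 ⇒ (c0=1, c1=1, c2=7)
macro 3: S0 reads c1=1 → after 2×micro: 0; S1 reads c1=1 → after 1×micro: -2; S2 reads c0=0 → after 1×micro: 14 ⇒ (c0=0, c1=-2, c2=14)
macro 4: S0 reads c1=-2 → after 2×micro: 1; S1 reads c1=-2 → after 1×micro: 1; S2 reads c0=1 → after 1×micro: 29 ⇒ (c0=1, c1=1, c2=29)
macro 5: S0 reads c1=1 → after 2×micro: 0; S1 reads c1=1 → after 1×micro: -2; S2 reads c0=0 → after 1×micro: 58 ⇒ (c0=0, c1=-2, c2=58)
macro 6: S0 reads c1=-2 → after 2×micro: 1; S1 reads c1=-2 → after 1×micro: 1; S2 reads c0=1 → after 1×micro: 117 ⇒ (c0=1, c1=1, c2=117)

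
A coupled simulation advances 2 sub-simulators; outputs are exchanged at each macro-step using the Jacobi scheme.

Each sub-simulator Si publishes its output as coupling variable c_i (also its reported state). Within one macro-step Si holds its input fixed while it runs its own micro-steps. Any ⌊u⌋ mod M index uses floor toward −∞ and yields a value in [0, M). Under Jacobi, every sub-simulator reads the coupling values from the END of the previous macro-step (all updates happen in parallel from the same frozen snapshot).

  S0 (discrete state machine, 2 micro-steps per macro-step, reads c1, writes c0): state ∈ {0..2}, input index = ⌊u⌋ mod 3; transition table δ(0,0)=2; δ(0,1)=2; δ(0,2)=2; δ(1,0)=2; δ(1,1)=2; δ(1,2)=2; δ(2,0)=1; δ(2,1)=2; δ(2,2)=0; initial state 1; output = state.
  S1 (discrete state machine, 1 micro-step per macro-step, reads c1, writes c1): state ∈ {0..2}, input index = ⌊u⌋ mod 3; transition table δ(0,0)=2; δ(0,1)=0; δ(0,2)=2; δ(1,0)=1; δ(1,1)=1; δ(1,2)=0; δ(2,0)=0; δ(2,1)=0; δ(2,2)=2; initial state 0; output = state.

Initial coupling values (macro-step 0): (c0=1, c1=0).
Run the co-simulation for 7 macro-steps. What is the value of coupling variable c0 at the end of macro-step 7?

c0 at macro-step 7 = 0

macro 1: S0 reads c1=0 → after 2×micro: 1; S1 reads c1=0 → after 1×micro: 2 ⇒ (c0=1, c1=2)
macro 2: S0 reads c1=2 → after 2×micro: 0; S1 reads c1=2 → after 1×micro: 2 ⇒ (c0=0, c1=2)
macro 3: S0 reads c1=2 → after 2×micro: 0; S1 reads c1=2 → after 1×micro: 2 ⇒ (c0=0, c1=2)
macro 4: S0 reads c1=2 → after 2×micro: 0; S1 reads c1=2 → after 1×micro: 2 ⇒ (c0=0, c1=2)
macro 5: S0 reads c1=2 → after 2×micro: 0; S1 reads c1=2 → after 1×micro: 2 ⇒ (c0=0, c1=2)
macro 6: S0 reads c1=2 → after 2×micro: 0; S1 reads c1=2 → after 1×micro: 2 ⇒ (c0=0, c1=2)
macro 7: S0 reads c1=2 → after 2×micro: 0; S1 reads c1=2 → after 1×micro: 2 ⇒ (c0=0, c1=2)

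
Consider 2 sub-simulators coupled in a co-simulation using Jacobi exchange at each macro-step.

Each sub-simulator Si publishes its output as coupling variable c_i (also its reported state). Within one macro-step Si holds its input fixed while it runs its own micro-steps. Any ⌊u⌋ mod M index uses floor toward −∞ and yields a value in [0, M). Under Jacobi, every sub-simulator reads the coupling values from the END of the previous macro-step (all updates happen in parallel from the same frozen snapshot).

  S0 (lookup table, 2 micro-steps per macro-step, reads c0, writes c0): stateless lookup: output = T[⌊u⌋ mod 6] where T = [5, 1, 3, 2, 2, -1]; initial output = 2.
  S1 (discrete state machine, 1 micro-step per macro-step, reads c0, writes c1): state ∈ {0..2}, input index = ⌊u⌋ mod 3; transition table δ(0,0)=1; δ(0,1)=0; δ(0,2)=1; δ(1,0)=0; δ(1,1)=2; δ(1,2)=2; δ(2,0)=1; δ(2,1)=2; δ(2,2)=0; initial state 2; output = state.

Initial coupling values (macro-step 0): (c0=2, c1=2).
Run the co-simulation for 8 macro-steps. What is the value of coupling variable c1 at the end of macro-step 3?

macro 1: S0 reads c0=2 → after 2×micro: 3; S1 reads c0=2 → after 1×micro: 0 ⇒ (c0=3, c1=0)
macro 2: S0 reads c0=3 → after 2×micro: 2; S1 reads c0=3 → after 1×micro: 1 ⇒ (c0=2, c1=1)
macro 3: S0 reads c0=2 → after 2×micro: 3; S1 reads c0=2 → after 1×micro: 2 ⇒ (c0=3, c1=2)
macro 4: S0 reads c0=3 → after 2×micro: 2; S1 reads c0=3 → after 1×micro: 1 ⇒ (c0=2, c1=1)
macro 5: S0 reads c0=2 → after 2×micro: 3; S1 reads c0=2 → after 1×micro: 2 ⇒ (c0=3, c1=2)
macro 6: S0 reads c0=3 → after 2×micro: 2; S1 reads c0=3 → after 1×micro: 1 ⇒ (c0=2, c1=1)
macro 7: S0 reads c0=2 → after 2×micro: 3; S1 reads c0=2 → after 1×micro: 2 ⇒ (c0=3, c1=2)
macro 8: S0 reads c0=3 → after 2×micro: 2; S1 reads c0=3 → after 1×micro: 1 ⇒ (c0=2, c1=1)

c1 at macro-step 3 = 2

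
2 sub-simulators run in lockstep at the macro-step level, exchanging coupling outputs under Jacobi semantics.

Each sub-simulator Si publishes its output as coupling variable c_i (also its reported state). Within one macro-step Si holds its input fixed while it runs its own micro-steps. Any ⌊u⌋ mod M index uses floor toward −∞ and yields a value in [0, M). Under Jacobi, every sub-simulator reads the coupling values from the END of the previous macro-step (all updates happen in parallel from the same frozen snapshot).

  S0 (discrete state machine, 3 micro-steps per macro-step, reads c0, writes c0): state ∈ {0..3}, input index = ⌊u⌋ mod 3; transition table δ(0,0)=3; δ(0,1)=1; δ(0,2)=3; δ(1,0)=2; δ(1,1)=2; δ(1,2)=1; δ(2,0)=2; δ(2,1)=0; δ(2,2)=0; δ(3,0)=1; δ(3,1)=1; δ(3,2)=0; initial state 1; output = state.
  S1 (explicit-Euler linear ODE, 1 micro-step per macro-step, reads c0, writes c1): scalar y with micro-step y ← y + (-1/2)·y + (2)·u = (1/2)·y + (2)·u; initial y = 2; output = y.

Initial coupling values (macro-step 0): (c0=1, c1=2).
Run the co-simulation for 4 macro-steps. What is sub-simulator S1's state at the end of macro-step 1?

S1 state at macro-step 1 = 3

macro 1: S0 reads c0=1 → after 3×micro: 1; S1 reads c0=1 → after 1×micro: 3 ⇒ (c0=1, c1=3)
macro 2: S0 reads c0=1 → after 3×micro: 1; S1 reads c0=1 → after 1×micro: 7/2 ⇒ (c0=1, c1=7/2)
macro 3: S0 reads c0=1 → after 3×micro: 1; S1 reads c0=1 → after 1×micro: 15/4 ⇒ (c0=1, c1=15/4)
macro 4: S0 reads c0=1 → after 3×micro: 1; S1 reads c0=1 → after 1×micro: 31/8 ⇒ (c0=1, c1=31/8)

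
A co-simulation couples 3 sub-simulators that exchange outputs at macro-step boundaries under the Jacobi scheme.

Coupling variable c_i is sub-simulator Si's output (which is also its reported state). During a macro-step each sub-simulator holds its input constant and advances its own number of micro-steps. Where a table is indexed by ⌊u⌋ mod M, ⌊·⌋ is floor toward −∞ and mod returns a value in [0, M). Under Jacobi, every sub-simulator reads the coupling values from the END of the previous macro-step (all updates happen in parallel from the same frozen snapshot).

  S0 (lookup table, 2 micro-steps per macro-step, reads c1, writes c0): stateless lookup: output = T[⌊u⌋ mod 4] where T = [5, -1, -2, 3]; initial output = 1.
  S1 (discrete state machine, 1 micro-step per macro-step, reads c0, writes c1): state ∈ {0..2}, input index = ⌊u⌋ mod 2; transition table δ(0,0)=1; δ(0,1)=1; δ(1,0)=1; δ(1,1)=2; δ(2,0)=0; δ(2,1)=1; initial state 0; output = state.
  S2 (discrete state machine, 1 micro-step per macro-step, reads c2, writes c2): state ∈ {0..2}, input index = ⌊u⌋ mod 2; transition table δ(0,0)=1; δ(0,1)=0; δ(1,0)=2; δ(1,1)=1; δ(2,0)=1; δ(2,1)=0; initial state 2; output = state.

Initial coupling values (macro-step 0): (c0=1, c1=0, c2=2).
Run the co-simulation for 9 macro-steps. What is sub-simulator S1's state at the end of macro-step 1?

macro 1: S0 reads c1=0 → after 2×micro: 5; S1 reads c0=1 → after 1×micro: 1; S2 reads c2=2 → after 1×micro: 1 ⇒ (c0=5, c1=1, c2=1)
macro 2: S0 reads c1=1 → after 2×micro: -1; S1 reads c0=5 → after 1×micro: 2; S2 reads c2=1 → after 1×micro: 1 ⇒ (c0=-1, c1=2, c2=1)
macro 3: S0 reads c1=2 → after 2×micro: -2; S1 reads c0=-1 → after 1×micro: 1; S2 reads c2=1 → after 1×micro: 1 ⇒ (c0=-2, c1=1, c2=1)
macro 4: S0 reads c1=1 → after 2×micro: -1; S1 reads c0=-2 → after 1×micro: 1; S2 reads c2=1 → after 1×micro: 1 ⇒ (c0=-1, c1=1, c2=1)
macro 5: S0 reads c1=1 → after 2×micro: -1; S1 reads c0=-1 → after 1×micro: 2; S2 reads c2=1 → after 1×micro: 1 ⇒ (c0=-1, c1=2, c2=1)
macro 6: S0 reads c1=2 → after 2×micro: -2; S1 reads c0=-1 → after 1×micro: 1; S2 reads c2=1 → after 1×micro: 1 ⇒ (c0=-2, c1=1, c2=1)
macro 7: S0 reads c1=1 → after 2×micro: -1; S1 reads c0=-2 → after 1×micro: 1; S2 reads c2=1 → after 1×micro: 1 ⇒ (c0=-1, c1=1, c2=1)
macro 8: S0 reads c1=1 → after 2×micro: -1; S1 reads c0=-1 → after 1×micro: 2; S2 reads c2=1 → after 1×micro: 1 ⇒ (c0=-1, c1=2, c2=1)
macro 9: S0 reads c1=2 → after 2×micro: -2; S1 reads c0=-1 → after 1×micro: 1; S2 reads c2=1 → after 1×micro: 1 ⇒ (c0=-2, c1=1, c2=1)

S1 state at macro-step 1 = 1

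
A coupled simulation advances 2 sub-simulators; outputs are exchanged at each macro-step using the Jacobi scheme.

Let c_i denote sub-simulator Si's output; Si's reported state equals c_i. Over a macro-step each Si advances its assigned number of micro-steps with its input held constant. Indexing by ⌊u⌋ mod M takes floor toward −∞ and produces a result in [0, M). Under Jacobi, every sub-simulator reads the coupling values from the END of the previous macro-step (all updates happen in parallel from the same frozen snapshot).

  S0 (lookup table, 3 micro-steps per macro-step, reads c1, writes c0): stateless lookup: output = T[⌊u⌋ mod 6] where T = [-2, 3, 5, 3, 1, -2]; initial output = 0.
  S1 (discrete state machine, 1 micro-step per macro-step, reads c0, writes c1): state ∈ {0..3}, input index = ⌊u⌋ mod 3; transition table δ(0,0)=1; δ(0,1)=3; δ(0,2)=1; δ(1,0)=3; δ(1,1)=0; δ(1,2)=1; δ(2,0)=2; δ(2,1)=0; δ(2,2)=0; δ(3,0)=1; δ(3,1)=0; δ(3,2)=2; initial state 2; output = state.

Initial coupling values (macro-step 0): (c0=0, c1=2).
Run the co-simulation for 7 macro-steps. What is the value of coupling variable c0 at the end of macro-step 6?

macro 1: S0 reads c1=2 → after 3×micro: 5; S1 reads c0=0 → after 1×micro: 2 ⇒ (c0=5, c1=2)
macro 2: S0 reads c1=2 → after 3×micro: 5; S1 reads c0=5 → after 1×micro: 0 ⇒ (c0=5, c1=0)
macro 3: S0 reads c1=0 → after 3×micro: -2; S1 reads c0=5 → after 1×micro: 1 ⇒ (c0=-2, c1=1)
macro 4: S0 reads c1=1 → after 3×micro: 3; S1 reads c0=-2 → after 1×micro: 0 ⇒ (c0=3, c1=0)
macro 5: S0 reads c1=0 → after 3×micro: -2; S1 reads c0=3 → after 1×micro: 1 ⇒ (c0=-2, c1=1)
macro 6: S0 reads c1=1 → after 3×micro: 3; S1 reads c0=-2 → after 1×micro: 0 ⇒ (c0=3, c1=0)
macro 7: S0 reads c1=0 → after 3×micro: -2; S1 reads c0=3 → after 1×micro: 1 ⇒ (c0=-2, c1=1)

c0 at macro-step 6 = 3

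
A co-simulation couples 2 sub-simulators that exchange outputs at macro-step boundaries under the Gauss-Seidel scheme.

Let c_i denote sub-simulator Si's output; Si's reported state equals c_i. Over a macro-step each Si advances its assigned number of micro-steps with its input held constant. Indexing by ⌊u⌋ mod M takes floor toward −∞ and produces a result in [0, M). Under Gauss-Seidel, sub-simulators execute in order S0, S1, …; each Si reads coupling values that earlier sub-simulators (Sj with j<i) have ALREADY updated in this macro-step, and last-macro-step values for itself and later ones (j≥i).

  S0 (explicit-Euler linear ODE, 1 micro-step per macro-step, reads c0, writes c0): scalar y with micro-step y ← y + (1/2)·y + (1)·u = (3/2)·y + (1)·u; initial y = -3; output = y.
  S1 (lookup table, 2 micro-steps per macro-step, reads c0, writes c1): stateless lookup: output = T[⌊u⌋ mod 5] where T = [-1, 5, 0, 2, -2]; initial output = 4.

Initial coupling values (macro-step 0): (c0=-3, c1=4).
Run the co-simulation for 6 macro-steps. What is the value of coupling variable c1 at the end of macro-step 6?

c1 at macro-step 6 = 0

macro 1: S0 reads c0=-3 → after 1×micro: -15/2; S1 reads c0=-15/2 → after 2×micro: 0 ⇒ (c0=-15/2, c1=0)
macro 2: S0 reads c0=-15/2 → after 1×micro: -75/4; S1 reads c0=-75/4 → after 2×micro: 5 ⇒ (c0=-75/4, c1=5)
macro 3: S0 reads c0=-75/4 → after 1×micro: -375/8; S1 reads c0=-375/8 → after 2×micro: 2 ⇒ (c0=-375/8, c1=2)
macro 4: S0 reads c0=-375/8 → after 1×micro: -1875/16; S1 reads c0=-1875/16 → after 2×micro: 0 ⇒ (c0=-1875/16, c1=0)
macro 5: S0 reads c0=-1875/16 → after 1×micro: -9375/32; S1 reads c0=-9375/32 → after 2×micro: 0 ⇒ (c0=-9375/32, c1=0)
macro 6: S0 reads c0=-9375/32 → after 1×micro: -46875/64; S1 reads c0=-46875/64 → after 2×micro: 0 ⇒ (c0=-46875/64, c1=0)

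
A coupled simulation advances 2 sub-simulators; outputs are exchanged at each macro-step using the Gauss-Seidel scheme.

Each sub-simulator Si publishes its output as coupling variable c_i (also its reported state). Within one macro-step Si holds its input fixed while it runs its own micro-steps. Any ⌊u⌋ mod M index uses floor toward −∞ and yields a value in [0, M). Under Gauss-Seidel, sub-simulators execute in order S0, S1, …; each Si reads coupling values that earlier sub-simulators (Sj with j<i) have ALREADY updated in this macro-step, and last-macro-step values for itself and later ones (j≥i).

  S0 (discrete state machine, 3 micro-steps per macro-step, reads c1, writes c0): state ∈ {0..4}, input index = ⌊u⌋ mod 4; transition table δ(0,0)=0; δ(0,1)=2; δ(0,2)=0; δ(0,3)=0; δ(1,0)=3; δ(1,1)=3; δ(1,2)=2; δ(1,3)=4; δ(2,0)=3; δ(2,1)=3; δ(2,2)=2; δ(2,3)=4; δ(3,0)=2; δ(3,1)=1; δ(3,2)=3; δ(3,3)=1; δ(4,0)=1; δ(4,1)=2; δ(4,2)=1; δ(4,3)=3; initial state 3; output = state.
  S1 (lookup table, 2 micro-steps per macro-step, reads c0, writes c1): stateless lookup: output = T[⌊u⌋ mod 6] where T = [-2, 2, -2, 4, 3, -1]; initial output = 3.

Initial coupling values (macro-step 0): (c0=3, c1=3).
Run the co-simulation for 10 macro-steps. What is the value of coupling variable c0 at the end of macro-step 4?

c0 at macro-step 4 = 2

macro 1: S0 reads c1=3 → after 3×micro: 3; S1 reads c0=3 → after 2×micro: 4 ⇒ (c0=3, c1=4)
macro 2: S0 reads c1=4 → after 3×micro: 2; S1 reads c0=2 → after 2×micro: -2 ⇒ (c0=2, c1=-2)
macro 3: S0 reads c1=-2 → after 3×micro: 2; S1 reads c0=2 → after 2×micro: -2 ⇒ (c0=2, c1=-2)
macro 4: S0 reads c1=-2 → after 3×micro: 2; S1 reads c0=2 → after 2×micro: -2 ⇒ (c0=2, c1=-2)
macro 5: S0 reads c1=-2 → after 3×micro: 2; S1 reads c0=2 → after 2×micro: -2 ⇒ (c0=2, c1=-2)
macro 6: S0 reads c1=-2 → after 3×micro: 2; S1 reads c0=2 → after 2×micro: -2 ⇒ (c0=2, c1=-2)
macro 7: S0 reads c1=-2 → after 3×micro: 2; S1 reads c0=2 → after 2×micro: -2 ⇒ (c0=2, c1=-2)
macro 8: S0 reads c1=-2 → after 3×micro: 2; S1 reads c0=2 → after 2×micro: -2 ⇒ (c0=2, c1=-2)
macro 9: S0 reads c1=-2 → after 3×micro: 2; S1 reads c0=2 → after 2×micro: -2 ⇒ (c0=2, c1=-2)
macro 10: S0 reads c1=-2 → after 3×micro: 2; S1 reads c0=2 → after 2×micro: -2 ⇒ (c0=2, c1=-2)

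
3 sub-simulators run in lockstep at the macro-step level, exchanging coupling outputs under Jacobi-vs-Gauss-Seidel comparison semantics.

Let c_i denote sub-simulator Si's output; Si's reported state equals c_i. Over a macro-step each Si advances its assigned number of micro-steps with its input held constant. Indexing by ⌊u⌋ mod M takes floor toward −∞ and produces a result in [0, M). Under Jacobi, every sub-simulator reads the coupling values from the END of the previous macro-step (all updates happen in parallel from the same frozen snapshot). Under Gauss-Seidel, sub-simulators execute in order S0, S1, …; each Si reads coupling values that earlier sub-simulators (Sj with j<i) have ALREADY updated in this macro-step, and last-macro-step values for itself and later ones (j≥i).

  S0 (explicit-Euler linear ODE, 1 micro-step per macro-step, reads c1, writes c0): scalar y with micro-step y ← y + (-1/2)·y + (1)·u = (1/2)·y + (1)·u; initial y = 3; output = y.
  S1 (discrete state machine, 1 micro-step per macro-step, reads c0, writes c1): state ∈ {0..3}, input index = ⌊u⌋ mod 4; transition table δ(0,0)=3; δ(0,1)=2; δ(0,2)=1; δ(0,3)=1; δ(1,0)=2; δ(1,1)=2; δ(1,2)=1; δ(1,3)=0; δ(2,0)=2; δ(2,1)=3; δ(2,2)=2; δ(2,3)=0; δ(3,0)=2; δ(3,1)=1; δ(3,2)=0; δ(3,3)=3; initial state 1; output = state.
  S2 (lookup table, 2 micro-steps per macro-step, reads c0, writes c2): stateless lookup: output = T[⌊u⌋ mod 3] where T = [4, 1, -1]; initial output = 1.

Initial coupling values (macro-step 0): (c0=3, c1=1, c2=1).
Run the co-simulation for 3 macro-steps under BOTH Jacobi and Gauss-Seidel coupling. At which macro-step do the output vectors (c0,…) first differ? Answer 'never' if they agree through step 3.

[Jacobi] macro 1: S0 reads c1=1 → after 1×micro: 5/2; S1 reads c0=3 → after 1×micro: 0; S2 reads c0=3 → after 2×micro: 4 ⇒ (c0=5/2, c1=0, c2=4)
[Jacobi] macro 2: S0 reads c1=0 → after 1×micro: 5/4; S1 reads c0=5/2 → after 1×micro: 1; S2 reads c0=5/2 → after 2×micro: -1 ⇒ (c0=5/4, c1=1, c2=-1)
[Jacobi] macro 3: S0 reads c1=1 → after 1×micro: 13/8; S1 reads c0=5/4 → after 1×micro: 2; S2 reads c0=5/4 → after 2×micro: 1 ⇒ (c0=13/8, c1=2, c2=1)
[Gauss-Seidel] macro 1: S0 reads c1=1 → after 1×micro: 5/2; S1 reads c0=5/2 → after 1×micro: 1; S2 reads c0=5/2 → after 2×micro: -1 ⇒ (c0=5/2, c1=1, c2=-1)
[Gauss-Seidel] macro 2: S0 reads c1=1 → after 1×micro: 9/4; S1 reads c0=9/4 → after 1×micro: 1; S2 reads c0=9/4 → after 2×micro: -1 ⇒ (c0=9/4, c1=1, c2=-1)
[Gauss-Seidel] macro 3: S0 reads c1=1 → after 1×micro: 17/8; S1 reads c0=17/8 → after 1×micro: 1; S2 reads c0=17/8 → after 2×micro: -1 ⇒ (c0=17/8, c1=1, c2=-1)

first divergence at macro-step: 1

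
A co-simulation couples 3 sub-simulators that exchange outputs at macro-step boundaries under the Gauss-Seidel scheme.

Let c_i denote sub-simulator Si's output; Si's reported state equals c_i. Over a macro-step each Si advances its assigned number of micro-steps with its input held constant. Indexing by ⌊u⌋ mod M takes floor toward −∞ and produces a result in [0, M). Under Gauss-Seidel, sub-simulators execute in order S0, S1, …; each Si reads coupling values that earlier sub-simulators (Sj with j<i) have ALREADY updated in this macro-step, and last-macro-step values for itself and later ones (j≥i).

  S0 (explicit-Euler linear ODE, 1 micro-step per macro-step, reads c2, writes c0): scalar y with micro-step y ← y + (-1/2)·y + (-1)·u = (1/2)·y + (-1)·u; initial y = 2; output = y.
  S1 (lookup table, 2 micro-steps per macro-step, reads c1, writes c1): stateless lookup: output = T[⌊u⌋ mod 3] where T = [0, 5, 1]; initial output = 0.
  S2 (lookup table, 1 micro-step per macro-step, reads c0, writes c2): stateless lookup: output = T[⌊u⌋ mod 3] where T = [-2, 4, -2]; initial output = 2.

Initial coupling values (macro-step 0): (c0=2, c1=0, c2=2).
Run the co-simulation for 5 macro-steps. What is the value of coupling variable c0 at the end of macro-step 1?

c0 at macro-step 1 = -1

macro 1: S0 reads c2=2 → after 1×micro: -1; S1 reads c1=0 → after 2×micro: 0; S2 reads c0=-1 → after 1×micro: -2 ⇒ (c0=-1, c1=0, c2=-2)
macro 2: S0 reads c2=-2 → after 1×micro: 3/2; S1 reads c1=0 → after 2×micro: 0; S2 reads c0=3/2 → after 1×micro: 4 ⇒ (c0=3/2, c1=0, c2=4)
macro 3: S0 reads c2=4 → after 1×micro: -13/4; S1 reads c1=0 → after 2×micro: 0; S2 reads c0=-13/4 → after 1×micro: -2 ⇒ (c0=-13/4, c1=0, c2=-2)
macro 4: S0 reads c2=-2 → after 1×micro: 3/8; S1 reads c1=0 → after 2×micro: 0; S2 reads c0=3/8 → after 1×micro: -2 ⇒ (c0=3/8, c1=0, c2=-2)
macro 5: S0 reads c2=-2 → after 1×micro: 35/16; S1 reads c1=0 → after 2×micro: 0; S2 reads c0=35/16 → after 1×micro: -2 ⇒ (c0=35/16, c1=0, c2=-2)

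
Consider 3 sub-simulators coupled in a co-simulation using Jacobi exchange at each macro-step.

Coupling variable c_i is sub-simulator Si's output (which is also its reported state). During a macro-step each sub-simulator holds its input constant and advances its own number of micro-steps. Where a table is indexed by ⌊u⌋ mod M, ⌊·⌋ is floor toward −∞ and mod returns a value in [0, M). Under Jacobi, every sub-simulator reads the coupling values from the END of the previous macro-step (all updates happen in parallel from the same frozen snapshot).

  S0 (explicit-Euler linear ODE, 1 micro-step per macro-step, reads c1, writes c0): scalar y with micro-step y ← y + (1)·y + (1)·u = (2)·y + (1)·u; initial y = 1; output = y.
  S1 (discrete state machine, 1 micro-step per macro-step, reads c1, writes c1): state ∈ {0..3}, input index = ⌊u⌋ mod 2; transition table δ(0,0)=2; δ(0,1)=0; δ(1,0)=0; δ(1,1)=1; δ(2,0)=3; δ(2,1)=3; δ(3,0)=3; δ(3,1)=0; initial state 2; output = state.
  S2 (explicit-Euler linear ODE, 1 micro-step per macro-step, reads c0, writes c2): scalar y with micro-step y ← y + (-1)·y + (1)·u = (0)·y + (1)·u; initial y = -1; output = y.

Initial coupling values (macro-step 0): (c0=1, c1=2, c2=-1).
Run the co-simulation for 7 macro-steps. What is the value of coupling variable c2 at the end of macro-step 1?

c2 at macro-step 1 = 1

macro 1: S0 reads c1=2 → after 1×micro: 4; S1 reads c1=2 → after 1×micro: 3; S2 reads c0=1 → after 1×micro: 1 ⇒ (c0=4, c1=3, c2=1)
macro 2: S0 reads c1=3 → after 1×micro: 11; S1 reads c1=3 → after 1×micro: 0; S2 reads c0=4 → after 1×micro: 4 ⇒ (c0=11, c1=0, c2=4)
macro 3: S0 reads c1=0 → after 1×micro: 22; S1 reads c1=0 → after 1×micro: 2; S2 reads c0=11 → after 1×micro: 11 ⇒ (c0=22, c1=2, c2=11)
macro 4: S0 reads c1=2 → after 1×micro: 46; S1 reads c1=2 → after 1×micro: 3; S2 reads c0=22 → after 1×micro: 22 ⇒ (c0=46, c1=3, c2=22)
macro 5: S0 reads c1=3 → after 1×micro: 95; S1 reads c1=3 → after 1×micro: 0; S2 reads c0=46 → after 1×micro: 46 ⇒ (c0=95, c1=0, c2=46)
macro 6: S0 reads c1=0 → after 1×micro: 190; S1 reads c1=0 → after 1×micro: 2; S2 reads c0=95 → after 1×micro: 95 ⇒ (c0=190, c1=2, c2=95)
macro 7: S0 reads c1=2 → after 1×micro: 382; S1 reads c1=2 → after 1×micro: 3; S2 reads c0=190 → after 1×micro: 190 ⇒ (c0=382, c1=3, c2=190)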